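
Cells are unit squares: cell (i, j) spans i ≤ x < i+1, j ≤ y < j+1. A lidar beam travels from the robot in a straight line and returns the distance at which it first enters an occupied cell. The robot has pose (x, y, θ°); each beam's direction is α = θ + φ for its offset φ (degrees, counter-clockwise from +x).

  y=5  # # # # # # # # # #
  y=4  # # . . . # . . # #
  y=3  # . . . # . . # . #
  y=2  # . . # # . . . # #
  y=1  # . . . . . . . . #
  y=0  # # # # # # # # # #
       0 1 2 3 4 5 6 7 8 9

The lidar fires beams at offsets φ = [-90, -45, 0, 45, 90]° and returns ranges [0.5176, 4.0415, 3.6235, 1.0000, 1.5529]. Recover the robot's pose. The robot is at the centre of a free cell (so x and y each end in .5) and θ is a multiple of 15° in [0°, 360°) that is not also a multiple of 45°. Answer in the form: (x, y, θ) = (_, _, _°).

Enumerate (i+0.5, j+0.5, θ) over the 24 free cells and 16 admissible headings. For each, cast all 5 beams and compare to the given ranges.
  (7.5, 2.5, 285°): beam 1 = 5.7956 ≠ 0.5176 ✗
  (6.5, 2.5, 105°): beam 1 = 1.5529 ≠ 0.5176 ✗
  (5.5, 1.5, 195°): beam 1 = 1.9319 ≠ 0.5176 ✗
  (2.5, 4.5, 345°): beam 1 = 3.6235 ≠ 0.5176 ✗
  …
  (6.5, 4.5, 285°): r_1=0.5176, r_2=4.0415, r_3=3.6235, r_4=1.0000, r_5=1.5529 — all match ✓
No second candidate reproduces the full scan.

(x, y, θ) = (6.5, 4.5, 285°)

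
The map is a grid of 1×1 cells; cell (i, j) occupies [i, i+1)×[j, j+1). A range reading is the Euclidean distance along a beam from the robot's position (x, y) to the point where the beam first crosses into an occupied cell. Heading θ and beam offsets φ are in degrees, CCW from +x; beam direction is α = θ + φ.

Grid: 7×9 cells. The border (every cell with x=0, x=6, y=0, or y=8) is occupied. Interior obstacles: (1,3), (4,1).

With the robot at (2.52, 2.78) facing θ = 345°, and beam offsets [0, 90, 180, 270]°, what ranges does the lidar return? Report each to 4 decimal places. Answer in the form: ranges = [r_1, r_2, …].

ranges = [3.6028, 5.4041, 0.8500, 1.8428]

beam 1: φ=0°, α=345°
  direction (0.9659, -0.2588); cell (2,2); t to first gridline: x 0.4969, y 3.0137 (then +1.0353 / +3.8637)
    (3,2) via x @ 0.4969
    (4,2) via x @ 1.5322
    (5,2) via x @ 2.5675
    (5,1) via y @ 3.0137
    (6,1) via x @ 3.6028  # hit
  → r_1 = 3.6028
beam 2: φ=90°, α=75°
  direction (0.2588, 0.9659); cell (2,2); t to first gridline: x 1.8546, y 0.2278 (then +3.8637 / +1.0353)
    (2,3) via y @ 0.2278
    (2,4) via y @ 1.2630
    (3,4) via x @ 1.8546
    (3,5) via y @ 2.2983
    (3,6) via y @ 3.3336
    (3,7) via y @ 4.3689
    (3,8) via y @ 5.4041  # hit
  → r_2 = 5.4041
beam 3: φ=180°, α=165°
  direction (-0.9659, 0.2588); cell (2,2); t to first gridline: x 0.5383, y 0.8500 (then +1.0353 / +3.8637)
    (1,2) via x @ 0.5383
    (1,3) via y @ 0.8500  # hit
  → r_3 = 0.8500
beam 4: φ=270°, α=255°
  direction (-0.2588, -0.9659); cell (2,2); t to first gridline: x 2.0091, y 0.8075 (then +3.8637 / +1.0353)
    (2,1) via y @ 0.8075
    (2,0) via y @ 1.8428  # hit
  → r_4 = 1.8428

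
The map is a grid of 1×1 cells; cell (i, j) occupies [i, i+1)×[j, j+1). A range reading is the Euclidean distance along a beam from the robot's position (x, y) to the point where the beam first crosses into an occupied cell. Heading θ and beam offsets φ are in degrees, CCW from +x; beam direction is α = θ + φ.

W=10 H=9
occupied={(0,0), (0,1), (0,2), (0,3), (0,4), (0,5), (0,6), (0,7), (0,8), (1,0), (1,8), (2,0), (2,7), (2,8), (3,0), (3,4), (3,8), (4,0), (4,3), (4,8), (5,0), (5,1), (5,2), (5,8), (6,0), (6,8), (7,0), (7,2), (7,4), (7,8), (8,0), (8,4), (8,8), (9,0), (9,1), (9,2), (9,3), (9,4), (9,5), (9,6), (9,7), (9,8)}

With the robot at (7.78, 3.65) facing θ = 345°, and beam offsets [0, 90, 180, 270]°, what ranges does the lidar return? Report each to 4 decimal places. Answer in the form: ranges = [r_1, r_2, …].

ranges = [1.2630, 0.3623, 3.9133, 0.6729]

beam 1: φ=0°, α=345°
  direction (0.9659, -0.2588); cell (7,3); t to first gridline: x 0.2278, y 2.5114 (then +1.0353 / +3.8637)
    (8,3) via x @ 0.2278
    (9,3) via x @ 1.2630  # hit
  → r_1 = 1.2630
beam 2: φ=90°, α=75°
  direction (0.2588, 0.9659); cell (7,3); t to first gridline: x 0.8500, y 0.3623 (then +3.8637 / +1.0353)
    (7,4) via y @ 0.3623  # hit
  → r_2 = 0.3623
beam 3: φ=180°, α=165°
  direction (-0.9659, 0.2588); cell (7,3); t to first gridline: x 0.8075, y 1.3523 (then +1.0353 / +3.8637)
    (6,3) via x @ 0.8075
    (6,4) via y @ 1.3523
    (5,4) via x @ 1.8428
    (4,4) via x @ 2.8781
    (3,4) via x @ 3.9133  # hit
  → r_3 = 3.9133
beam 4: φ=270°, α=255°
  direction (-0.2588, -0.9659); cell (7,3); t to first gridline: x 3.0137, y 0.6729 (then +3.8637 / +1.0353)
    (7,2) via y @ 0.6729  # hit
  → r_4 = 0.6729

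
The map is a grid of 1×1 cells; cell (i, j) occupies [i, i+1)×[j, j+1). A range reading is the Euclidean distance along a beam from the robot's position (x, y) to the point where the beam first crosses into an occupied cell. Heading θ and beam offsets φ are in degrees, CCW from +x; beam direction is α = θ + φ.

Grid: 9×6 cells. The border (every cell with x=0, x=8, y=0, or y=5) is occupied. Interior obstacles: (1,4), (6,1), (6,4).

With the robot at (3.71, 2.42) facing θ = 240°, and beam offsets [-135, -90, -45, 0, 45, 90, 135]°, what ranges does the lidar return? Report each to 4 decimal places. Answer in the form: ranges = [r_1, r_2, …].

beam 1: φ=-135°, α=105°
  dir = (cos 105°, sin 105°) = (-0.2588, 0.9659); from cell (3,2)
  next x-line at t=2.7432, next y-line at t=0.6005; Δt_x=3.8637, Δt_y=1.0353
    y: enter (3,3) at t=0.6005
    y: enter (3,4) at t=1.6357
    y: enter (3,5) at t=2.6710 ← occupied
  → r_1 = 2.6710
beam 2: φ=-90°, α=150°
  dir = (cos 150°, sin 150°) = (-0.8660, 0.5000); from cell (3,2)
  next x-line at t=0.8198, next y-line at t=1.1600; Δt_x=1.1547, Δt_y=2.0000
    x: enter (2,2) at t=0.8198
    y: enter (2,3) at t=1.1600
    x: enter (1,3) at t=1.9745
    x: enter (0,3) at t=3.1292 ← occupied
  → r_2 = 3.1292
beam 3: φ=-45°, α=195°
  dir = (cos 195°, sin 195°) = (-0.9659, -0.2588); from cell (3,2)
  next x-line at t=0.7350, next y-line at t=1.6228; Δt_x=1.0353, Δt_y=3.8637
    x: enter (2,2) at t=0.7350
    y: enter (2,1) at t=1.6228
    x: enter (1,1) at t=1.7703
    x: enter (0,1) at t=2.8056 ← occupied
  → r_3 = 2.8056
beam 4: φ=0°, α=240°
  dir = (cos 240°, sin 240°) = (-0.5000, -0.8660); from cell (3,2)
  next x-line at t=1.4200, next y-line at t=0.4850; Δt_x=2.0000, Δt_y=1.1547
    y: enter (3,1) at t=0.4850
    x: enter (2,1) at t=1.4200
    y: enter (2,0) at t=1.6397 ← occupied
  → r_4 = 1.6397
beam 5: φ=45°, α=285°
  dir = (cos 285°, sin 285°) = (0.2588, -0.9659); from cell (3,2)
  next x-line at t=1.1205, next y-line at t=0.4348; Δt_x=3.8637, Δt_y=1.0353
    y: enter (3,1) at t=0.4348
    x: enter (4,1) at t=1.1205
    y: enter (4,0) at t=1.4701 ← occupied
  → r_5 = 1.4701
beam 6: φ=90°, α=330°
  dir = (cos 330°, sin 330°) = (0.8660, -0.5000); from cell (3,2)
  next x-line at t=0.3349, next y-line at t=0.8400; Δt_x=1.1547, Δt_y=2.0000
    x: enter (4,2) at t=0.3349
    y: enter (4,1) at t=0.8400
    x: enter (5,1) at t=1.4896
    x: enter (6,1) at t=2.6443 ← occupied
  → r_6 = 2.6443
beam 7: φ=135°, α=15°
  dir = (cos 15°, sin 15°) = (0.9659, 0.2588); from cell (3,2)
  next x-line at t=0.3002, next y-line at t=2.2409; Δt_x=1.0353, Δt_y=3.8637
    x: enter (4,2) at t=0.3002
    x: enter (5,2) at t=1.3355
    y: enter (5,3) at t=2.2409
    x: enter (6,3) at t=2.3708
    x: enter (7,3) at t=3.4061
    x: enter (8,3) at t=4.4413 ← occupied
  → r_7 = 4.4413

ranges = [2.6710, 3.1292, 2.8056, 1.6397, 1.4701, 2.6443, 4.4413]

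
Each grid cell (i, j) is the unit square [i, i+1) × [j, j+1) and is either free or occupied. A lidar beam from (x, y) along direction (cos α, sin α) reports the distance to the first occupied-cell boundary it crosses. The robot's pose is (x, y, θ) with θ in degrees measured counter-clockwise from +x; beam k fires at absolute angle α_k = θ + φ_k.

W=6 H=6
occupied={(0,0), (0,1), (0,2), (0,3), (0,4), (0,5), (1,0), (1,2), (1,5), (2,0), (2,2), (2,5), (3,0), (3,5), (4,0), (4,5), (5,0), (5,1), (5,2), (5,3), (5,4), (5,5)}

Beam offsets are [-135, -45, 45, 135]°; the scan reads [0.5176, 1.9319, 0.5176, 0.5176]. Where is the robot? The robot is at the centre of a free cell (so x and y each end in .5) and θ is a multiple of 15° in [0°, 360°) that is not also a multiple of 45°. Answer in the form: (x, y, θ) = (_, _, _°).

(x, y, θ) = (1.5, 1.5, 30°)

Candidates: 14 free-cell centres × 16 headings = 224 poses. Raycast each; keep the one whose scan matches to 4 dp.
  (2.5, 1.5, 210°): beam 2 = 1.5529 ≠ 1.9319 ✗
  (3.5, 3.5, 105°): beam 1 = 1.7321 ≠ 0.5176 ✗
  (3.5, 1.5, 195°): beam 1 = 3.0000 ≠ 0.5176 ✗
  (3.5, 3.5, 300°): beam 1 = 2.5882 ≠ 0.5176 ✗
  …
  (1.5, 1.5, 30°): r_1=0.5176, r_2=1.9319, r_3=0.5176, r_4=0.5176 — all match ✓
Only this pose fits every beam.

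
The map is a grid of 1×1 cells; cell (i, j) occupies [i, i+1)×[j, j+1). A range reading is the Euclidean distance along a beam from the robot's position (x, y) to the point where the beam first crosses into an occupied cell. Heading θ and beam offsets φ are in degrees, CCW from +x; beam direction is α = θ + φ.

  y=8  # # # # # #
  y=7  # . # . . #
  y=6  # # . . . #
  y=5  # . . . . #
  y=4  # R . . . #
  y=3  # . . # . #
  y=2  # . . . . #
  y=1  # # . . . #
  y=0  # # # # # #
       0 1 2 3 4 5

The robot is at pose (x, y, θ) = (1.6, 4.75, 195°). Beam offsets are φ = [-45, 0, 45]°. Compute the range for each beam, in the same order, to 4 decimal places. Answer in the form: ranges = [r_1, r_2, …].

beam 1: φ=-45°, α=150°
  d=(-0.8660,0.5000)  start (1,4)  tX=0.6928 tY=0.5000  stride 1/|dx|=1.1547 1/|dy|=2.0000
    cross y-line → (1,5), t=0.5000
    cross x-line → (0,5), t=0.6928 (wall)
  → r_1 = 0.6928
beam 2: φ=0°, α=195°
  d=(-0.9659,-0.2588)  start (1,4)  tX=0.6212 tY=2.8978  stride 1/|dx|=1.0353 1/|dy|=3.8637
    cross x-line → (0,4), t=0.6212 (wall)
  → r_2 = 0.6212
beam 3: φ=45°, α=240°
  d=(-0.5000,-0.8660)  start (1,4)  tX=1.2000 tY=0.8660  stride 1/|dx|=2.0000 1/|dy|=1.1547
    cross y-line → (1,3), t=0.8660
    cross x-line → (0,3), t=1.2000 (wall)
  → r_3 = 1.2000

ranges = [0.6928, 0.6212, 1.2000]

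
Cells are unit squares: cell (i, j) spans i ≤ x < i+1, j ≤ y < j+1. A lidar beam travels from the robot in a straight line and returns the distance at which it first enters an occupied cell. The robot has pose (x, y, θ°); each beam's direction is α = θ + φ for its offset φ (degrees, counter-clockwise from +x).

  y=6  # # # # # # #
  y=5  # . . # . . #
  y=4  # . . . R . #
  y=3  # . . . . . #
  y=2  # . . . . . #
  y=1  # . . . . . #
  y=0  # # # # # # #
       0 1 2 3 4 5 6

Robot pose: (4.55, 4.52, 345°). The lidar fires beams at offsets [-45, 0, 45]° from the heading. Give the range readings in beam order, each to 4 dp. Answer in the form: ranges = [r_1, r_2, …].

beam 1: φ=-45°, α=300°
  d=(0.5000,-0.8660)  start (4,4)  tX=0.9000 tY=0.6004  stride 1/|dx|=2.0000 1/|dy|=1.1547
    cross y-line → (4,3), t=0.6004
    cross x-line → (5,3), t=0.9000
    cross y-line → (5,2), t=1.7551
    cross x-line → (6,2), t=2.9000 (wall)
  → r_1 = 2.9000
beam 2: φ=0°, α=345°
  d=(0.9659,-0.2588)  start (4,4)  tX=0.4659 tY=2.0091  stride 1/|dx|=1.0353 1/|dy|=3.8637
    cross x-line → (5,4), t=0.4659
    cross x-line → (6,4), t=1.5012 (wall)
  → r_2 = 1.5012
beam 3: φ=45°, α=30°
  d=(0.8660,0.5000)  start (4,4)  tX=0.5196 tY=0.9600  stride 1/|dx|=1.1547 1/|dy|=2.0000
    cross x-line → (5,4), t=0.5196
    cross y-line → (5,5), t=0.9600
    cross x-line → (6,5), t=1.6743 (wall)
  → r_3 = 1.6743

ranges = [2.9000, 1.5012, 1.6743]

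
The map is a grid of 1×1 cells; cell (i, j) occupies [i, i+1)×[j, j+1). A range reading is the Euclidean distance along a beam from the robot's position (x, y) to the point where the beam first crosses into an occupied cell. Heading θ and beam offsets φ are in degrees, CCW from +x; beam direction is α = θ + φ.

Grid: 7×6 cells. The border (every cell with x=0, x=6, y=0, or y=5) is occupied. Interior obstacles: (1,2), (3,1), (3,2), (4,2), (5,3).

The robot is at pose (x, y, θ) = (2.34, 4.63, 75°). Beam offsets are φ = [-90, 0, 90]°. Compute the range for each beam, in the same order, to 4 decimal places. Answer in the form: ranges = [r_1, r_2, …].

ranges = [2.7538, 0.3831, 1.3873]

beam 1: φ=-90°, α=345°
  direction (0.9659, -0.2588); cell (2,4); t to first gridline: x 0.6833, y 2.4341 (then +1.0353 / +3.8637)
    (3,4) via x @ 0.6833
    (4,4) via x @ 1.7186
    (4,3) via y @ 2.4341
    (5,3) via x @ 2.7538  # hit
  → r_1 = 2.7538
beam 2: φ=0°, α=75°
  direction (0.2588, 0.9659); cell (2,4); t to first gridline: x 2.5500, y 0.3831 (then +3.8637 / +1.0353)
    (2,5) via y @ 0.3831  # hit
  → r_2 = 0.3831
beam 3: φ=90°, α=165°
  direction (-0.9659, 0.2588); cell (2,4); t to first gridline: x 0.3520, y 1.4296 (then +1.0353 / +3.8637)
    (1,4) via x @ 0.3520
    (0,4) via x @ 1.3873  # hit
  → r_3 = 1.3873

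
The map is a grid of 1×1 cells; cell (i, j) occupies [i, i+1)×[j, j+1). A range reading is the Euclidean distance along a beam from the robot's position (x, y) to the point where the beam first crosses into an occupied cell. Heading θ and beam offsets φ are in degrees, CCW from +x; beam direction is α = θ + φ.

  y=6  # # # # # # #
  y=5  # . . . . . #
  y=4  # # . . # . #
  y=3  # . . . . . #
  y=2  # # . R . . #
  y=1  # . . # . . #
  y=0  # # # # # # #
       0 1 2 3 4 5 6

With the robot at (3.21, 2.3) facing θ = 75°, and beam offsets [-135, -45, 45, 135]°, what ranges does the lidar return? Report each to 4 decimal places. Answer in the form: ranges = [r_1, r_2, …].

beam 1: φ=-135°, α=300°
  d=(0.5000,-0.8660)  start (3,2)  tX=1.5800 tY=0.3464  stride 1/|dx|=2.0000 1/|dy|=1.1547
    cross y-line → (3,1), t=0.3464 (wall)
  → r_1 = 0.3464
beam 2: φ=-45°, α=30°
  d=(0.8660,0.5000)  start (3,2)  tX=0.9122 tY=1.4000  stride 1/|dx|=1.1547 1/|dy|=2.0000
    cross x-line → (4,2), t=0.9122
    cross y-line → (4,3), t=1.4000
    cross x-line → (5,3), t=2.0669
    cross x-line → (6,3), t=3.2216 (wall)
  → r_2 = 3.2216
beam 3: φ=45°, α=120°
  d=(-0.5000,0.8660)  start (3,2)  tX=0.4200 tY=0.8083  stride 1/|dx|=2.0000 1/|dy|=1.1547
    cross x-line → (2,2), t=0.4200
    cross y-line → (2,3), t=0.8083
    cross y-line → (2,4), t=1.9630
    cross x-line → (1,4), t=2.4200 (wall)
  → r_3 = 2.4200
beam 4: φ=135°, α=210°
  d=(-0.8660,-0.5000)  start (3,2)  tX=0.2425 tY=0.6000  stride 1/|dx|=1.1547 1/|dy|=2.0000
    cross x-line → (2,2), t=0.2425
    cross y-line → (2,1), t=0.6000
    cross x-line → (1,1), t=1.3972
    cross x-line → (0,1), t=2.5519 (wall)
  → r_4 = 2.5519

ranges = [0.3464, 3.2216, 2.4200, 2.5519]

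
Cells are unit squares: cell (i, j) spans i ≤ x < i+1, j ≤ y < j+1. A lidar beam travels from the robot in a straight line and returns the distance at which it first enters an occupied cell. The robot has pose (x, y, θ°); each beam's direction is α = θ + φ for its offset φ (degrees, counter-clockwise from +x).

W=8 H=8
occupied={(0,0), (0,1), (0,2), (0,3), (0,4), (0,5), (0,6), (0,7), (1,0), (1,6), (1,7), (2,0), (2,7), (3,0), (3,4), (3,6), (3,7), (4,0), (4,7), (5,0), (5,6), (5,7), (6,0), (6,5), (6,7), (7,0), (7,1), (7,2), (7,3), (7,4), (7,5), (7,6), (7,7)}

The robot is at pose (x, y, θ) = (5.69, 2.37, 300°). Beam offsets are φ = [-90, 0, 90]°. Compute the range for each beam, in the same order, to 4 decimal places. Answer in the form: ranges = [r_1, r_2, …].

ranges = [2.7400, 1.5819, 1.5127]

beam 1: φ=-90°, α=210°
  direction (-0.8660, -0.5000); cell (5,2); t to first gridline: x 0.7967, y 0.7400 (then +1.1547 / +2.0000)
    (5,1) via y @ 0.7400
    (4,1) via x @ 0.7967
    (3,1) via x @ 1.9514
    (3,0) via y @ 2.7400  # hit
  → r_1 = 2.7400
beam 2: φ=0°, α=300°
  direction (0.5000, -0.8660); cell (5,2); t to first gridline: x 0.6200, y 0.4272 (then +2.0000 / +1.1547)
    (5,1) via y @ 0.4272
    (6,1) via x @ 0.6200
    (6,0) via y @ 1.5819  # hit
  → r_2 = 1.5819
beam 3: φ=90°, α=30°
  direction (0.8660, 0.5000); cell (5,2); t to first gridline: x 0.3580, y 1.2600 (then +1.1547 / +2.0000)
    (6,2) via x @ 0.3580
    (6,3) via y @ 1.2600
    (7,3) via x @ 1.5127  # hit
  → r_3 = 1.5127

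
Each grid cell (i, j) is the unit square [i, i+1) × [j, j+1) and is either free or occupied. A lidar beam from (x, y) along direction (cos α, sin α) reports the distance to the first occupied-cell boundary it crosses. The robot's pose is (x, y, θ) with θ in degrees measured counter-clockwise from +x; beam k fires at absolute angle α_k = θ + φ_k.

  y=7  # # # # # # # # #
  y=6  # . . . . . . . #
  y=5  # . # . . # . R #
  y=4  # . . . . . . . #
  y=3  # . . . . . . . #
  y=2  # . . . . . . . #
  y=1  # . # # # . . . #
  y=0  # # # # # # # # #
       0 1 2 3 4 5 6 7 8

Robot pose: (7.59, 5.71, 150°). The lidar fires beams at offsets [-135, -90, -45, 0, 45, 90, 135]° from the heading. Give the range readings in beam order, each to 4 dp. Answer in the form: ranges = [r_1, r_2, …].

ranges = [0.4245, 0.8200, 1.3355, 2.5800, 1.6461, 5.1800, 1.5841]

beam 1: φ=-135°, α=15°
  cosα=0.9659 sinα=0.2588 | (7,5) | tMaxX 0.4245 tMaxY 1.1205 | tΔX 1.0353 tΔY 3.8637
    t=0.4245 [x] (8,5) — stop
  → r_1 = 0.4245
beam 2: φ=-90°, α=60°
  cosα=0.5000 sinα=0.8660 | (7,5) | tMaxX 0.8200 tMaxY 0.3349 | tΔX 2.0000 tΔY 1.1547
    t=0.3349 [y] (7,6)
    t=0.8200 [x] (8,6) — stop
  → r_2 = 0.8200
beam 3: φ=-45°, α=105°
  cosα=-0.2588 sinα=0.9659 | (7,5) | tMaxX 2.2796 tMaxY 0.3002 | tΔX 3.8637 tΔY 1.0353
    t=0.3002 [y] (7,6)
    t=1.3355 [y] (7,7) — stop
  → r_3 = 1.3355
beam 4: φ=0°, α=150°
  cosα=-0.8660 sinα=0.5000 | (7,5) | tMaxX 0.6813 tMaxY 0.5800 | tΔX 1.1547 tΔY 2.0000
    t=0.5800 [y] (7,6)
    t=0.6813 [x] (6,6)
    t=1.8360 [x] (5,6)
    t=2.5800 [y] (5,7) — stop
  → r_4 = 2.5800
beam 5: φ=45°, α=195°
  cosα=-0.9659 sinα=-0.2588 | (7,5) | tMaxX 0.6108 tMaxY 2.7432 | tΔX 1.0353 tΔY 3.8637
    t=0.6108 [x] (6,5)
    t=1.6461 [x] (5,5) — stop
  → r_5 = 1.6461
beam 6: φ=90°, α=240°
  cosα=-0.5000 sinα=-0.8660 | (7,5) | tMaxX 1.1800 tMaxY 0.8198 | tΔX 2.0000 tΔY 1.1547
    t=0.8198 [y] (7,4)
    t=1.1800 [x] (6,4)
    t=1.9745 [y] (6,3)
    t=3.1292 [y] (6,2)
    t=3.1800 [x] (5,2)
    t=4.2839 [y] (5,1)
    t=5.1800 [x] (4,1) — stop
  → r_6 = 5.1800
beam 7: φ=135°, α=285°
  cosα=0.2588 sinα=-0.9659 | (7,5) | tMaxX 1.5841 tMaxY 0.7350 | tΔX 3.8637 tΔY 1.0353
    t=0.7350 [y] (7,4)
    t=1.5841 [x] (8,4) — stop
  → r_7 = 1.5841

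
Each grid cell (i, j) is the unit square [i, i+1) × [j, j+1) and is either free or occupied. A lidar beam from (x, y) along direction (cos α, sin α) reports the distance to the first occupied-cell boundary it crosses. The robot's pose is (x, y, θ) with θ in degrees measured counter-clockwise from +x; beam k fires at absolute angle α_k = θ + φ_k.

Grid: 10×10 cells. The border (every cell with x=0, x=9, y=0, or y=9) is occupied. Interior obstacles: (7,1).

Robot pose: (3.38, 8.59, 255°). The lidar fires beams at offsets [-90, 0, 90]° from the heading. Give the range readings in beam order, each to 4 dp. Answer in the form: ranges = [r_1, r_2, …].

ranges = [1.5841, 7.8577, 5.8183]

beam 1: φ=-90°, α=165°
  cosα=-0.9659 sinα=0.2588 | (3,8) | tMaxX 0.3934 tMaxY 1.5841 | tΔX 1.0353 tΔY 3.8637
    t=0.3934 [x] (2,8)
    t=1.4287 [x] (1,8)
    t=1.5841 [y] (1,9) — stop
  → r_1 = 1.5841
beam 2: φ=0°, α=255°
  cosα=-0.2588 sinα=-0.9659 | (3,8) | tMaxX 1.4682 tMaxY 0.6108 | tΔX 3.8637 tΔY 1.0353
    t=0.6108 [y] (3,7)
    t=1.4682 [x] (2,7)
    t=1.6461 [y] (2,6)
    t=2.6814 [y] (2,5)
    t=3.7166 [y] (2,4)
    t=4.7519 [y] (2,3)
    t=5.3319 [x] (1,3)
    t=5.7872 [y] (1,2)
    t=6.8225 [y] (1,1)
    t=7.8577 [y] (1,0) — stop
  → r_2 = 7.8577
beam 3: φ=90°, α=345°
  cosα=0.9659 sinα=-0.2588 | (3,8) | tMaxX 0.6419 tMaxY 2.2796 | tΔX 1.0353 tΔY 3.8637
    t=0.6419 [x] (4,8)
    t=1.6771 [x] (5,8)
    t=2.2796 [y] (5,7)
    t=2.7124 [x] (6,7)
    t=3.7477 [x] (7,7)
    t=4.7830 [x] (8,7)
    t=5.8183 [x] (9,7) — stop
  → r_3 = 5.8183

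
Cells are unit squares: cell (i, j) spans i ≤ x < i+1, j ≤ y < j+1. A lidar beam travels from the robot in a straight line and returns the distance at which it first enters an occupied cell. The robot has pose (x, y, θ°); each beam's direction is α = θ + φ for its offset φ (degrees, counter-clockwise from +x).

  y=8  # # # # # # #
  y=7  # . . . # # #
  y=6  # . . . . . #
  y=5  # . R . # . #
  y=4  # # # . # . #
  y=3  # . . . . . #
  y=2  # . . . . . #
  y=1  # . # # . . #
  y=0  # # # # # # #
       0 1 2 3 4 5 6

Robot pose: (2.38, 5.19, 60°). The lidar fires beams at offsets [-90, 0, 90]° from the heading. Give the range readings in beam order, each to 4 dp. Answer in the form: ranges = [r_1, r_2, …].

beam 1: φ=-90°, α=330°
  cosα=0.8660 sinα=-0.5000 | (2,5) | tMaxX 0.7159 tMaxY 0.3800 | tΔX 1.1547 tΔY 2.0000
    t=0.3800 [y] (2,4) — stop
  → r_1 = 0.3800
beam 2: φ=0°, α=60°
  cosα=0.5000 sinα=0.8660 | (2,5) | tMaxX 1.2400 tMaxY 0.9353 | tΔX 2.0000 tΔY 1.1547
    t=0.9353 [y] (2,6)
    t=1.2400 [x] (3,6)
    t=2.0900 [y] (3,7)
    t=3.2400 [x] (4,7) — stop
  → r_2 = 3.2400
beam 3: φ=90°, α=150°
  cosα=-0.8660 sinα=0.5000 | (2,5) | tMaxX 0.4388 tMaxY 1.6200 | tΔX 1.1547 tΔY 2.0000
    t=0.4388 [x] (1,5)
    t=1.5935 [x] (0,5) — stop
  → r_3 = 1.5935

ranges = [0.3800, 3.2400, 1.5935]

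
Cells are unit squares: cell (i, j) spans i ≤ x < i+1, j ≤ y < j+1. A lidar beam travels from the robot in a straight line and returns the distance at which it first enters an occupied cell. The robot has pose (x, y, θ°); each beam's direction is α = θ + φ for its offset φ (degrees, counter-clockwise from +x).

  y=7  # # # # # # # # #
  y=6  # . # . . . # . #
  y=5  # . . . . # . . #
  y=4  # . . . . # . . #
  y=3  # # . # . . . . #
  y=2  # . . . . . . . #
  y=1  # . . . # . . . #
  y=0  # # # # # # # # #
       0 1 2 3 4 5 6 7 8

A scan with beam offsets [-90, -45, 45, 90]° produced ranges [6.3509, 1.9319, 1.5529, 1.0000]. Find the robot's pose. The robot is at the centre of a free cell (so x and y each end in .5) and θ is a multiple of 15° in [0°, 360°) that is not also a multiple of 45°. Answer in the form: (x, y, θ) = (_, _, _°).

The pose lattice has 35·16 = 560 candidates. Test each by forward raycasting.
  (2.5, 4.5, 240°): beam 1 = 1.7321 ≠ 6.3509 ✗
  (7.5, 3.5, 165°): beam 1 = 1.9319 ≠ 6.3509 ✗
  (2.5, 2.5, 330°): beam 1 = 1.7321 ≠ 6.3509 ✗
  (1.5, 2.5, 165°): beam 1 = 0.5176 ≠ 6.3509 ✗
  (2.5, 4.5, 255°): beam 1 = 1.5529 ≠ 6.3509 ✗
  …
  (2.5, 1.5, 120°): r_1=6.3509, r_2=1.9319, r_3=1.5529, r_4=1.0000 — all match ✓
Only this pose fits every beam.

(x, y, θ) = (2.5, 1.5, 120°)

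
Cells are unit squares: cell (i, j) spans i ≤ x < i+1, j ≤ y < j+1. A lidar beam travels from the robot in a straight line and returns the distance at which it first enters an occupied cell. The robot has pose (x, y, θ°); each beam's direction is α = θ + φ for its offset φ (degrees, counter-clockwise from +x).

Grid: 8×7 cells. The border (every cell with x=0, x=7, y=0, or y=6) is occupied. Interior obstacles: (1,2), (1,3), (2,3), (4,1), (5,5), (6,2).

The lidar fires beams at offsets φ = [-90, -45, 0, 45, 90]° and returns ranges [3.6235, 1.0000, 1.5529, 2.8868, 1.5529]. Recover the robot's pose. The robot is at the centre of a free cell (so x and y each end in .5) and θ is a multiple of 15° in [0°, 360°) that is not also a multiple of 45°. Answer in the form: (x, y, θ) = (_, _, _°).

Enumerate (i+0.5, j+0.5, θ) over the 24 free cells and 16 admissible headings. For each, cast all 5 beams and compare to the given ranges.
  (6.5, 1.5, 150°): beam 1 = 0.5774 ≠ 3.6235 ✗
  (4.5, 2.5, 285°): beam 2 = 0.5774 ≠ 1.0000 ✗
  (6.5, 1.5, 30°): beam 1 = 0.5774 ≠ 3.6235 ✗
  …
  (3.5, 2.5, 165°): r_1=3.6235, r_2=1.0000, r_3=1.5529, r_4=2.8868, r_5=1.5529 — all match ✓
No second candidate reproduces the full scan.

(x, y, θ) = (3.5, 2.5, 165°)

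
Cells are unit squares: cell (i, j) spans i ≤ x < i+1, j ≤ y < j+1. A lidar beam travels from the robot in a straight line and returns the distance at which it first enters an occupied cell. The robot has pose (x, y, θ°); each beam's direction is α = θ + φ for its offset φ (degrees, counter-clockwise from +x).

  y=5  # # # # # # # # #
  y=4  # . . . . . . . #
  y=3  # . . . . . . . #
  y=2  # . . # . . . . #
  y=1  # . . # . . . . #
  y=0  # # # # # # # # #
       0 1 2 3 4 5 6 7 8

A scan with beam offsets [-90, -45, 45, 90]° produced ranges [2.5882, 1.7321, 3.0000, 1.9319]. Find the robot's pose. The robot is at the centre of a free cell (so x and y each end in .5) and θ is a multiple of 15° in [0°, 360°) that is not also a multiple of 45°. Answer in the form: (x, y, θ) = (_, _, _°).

(x, y, θ) = (5.5, 3.5, 105°)

The pose lattice has 26·16 = 416 candidates. Test each by forward raycasting.
  (1.5, 1.5, 165°): beam 1 = 3.6235 ≠ 2.5882 ✗
  (5.5, 2.5, 330°): beam 1 = 1.7321 ≠ 2.5882 ✗
  (6.5, 1.5, 120°): beam 1 = 1.7321 ≠ 2.5882 ✗
  (6.5, 3.5, 210°): beam 1 = 1.7321 ≠ 2.5882 ✗
  (3.5, 4.5, 105°): beam 1 = 1.9319 ≠ 2.5882 ✗
  …
  (5.5, 3.5, 105°): r_1=2.5882, r_2=1.7321, r_3=3.0000, r_4=1.9319 — all match ✓
Only this pose fits every beam.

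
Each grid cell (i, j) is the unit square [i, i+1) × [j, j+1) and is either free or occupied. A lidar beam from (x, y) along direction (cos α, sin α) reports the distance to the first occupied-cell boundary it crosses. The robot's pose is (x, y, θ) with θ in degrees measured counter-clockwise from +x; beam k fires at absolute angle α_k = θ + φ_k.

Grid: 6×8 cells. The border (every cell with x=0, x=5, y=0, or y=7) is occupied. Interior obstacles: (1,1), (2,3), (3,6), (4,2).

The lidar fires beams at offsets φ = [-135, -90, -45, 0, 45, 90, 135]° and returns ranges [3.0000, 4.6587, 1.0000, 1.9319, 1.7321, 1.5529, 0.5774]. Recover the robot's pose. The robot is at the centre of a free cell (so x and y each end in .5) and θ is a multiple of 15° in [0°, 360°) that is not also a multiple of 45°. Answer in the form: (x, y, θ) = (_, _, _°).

(x, y, θ) = (3.5, 2.5, 195°)

The pose lattice has 20·16 = 320 candidates. Test each by forward raycasting.
  (4.5, 1.5, 240°): beam 1 = 0.5176 ≠ 3.0000 ✗
  (2.5, 6.5, 300°): beam 1 = 1.5529 ≠ 3.0000 ✗
  (4.5, 5.5, 150°): beam 1 = 0.5176 ≠ 3.0000 ✗
  …
  (3.5, 2.5, 195°): r_1=3.0000, r_2=4.6587, r_3=1.0000, r_4=1.9319, r_5=1.7321, r_6=1.5529, r_7=0.5774 — all match ✓
Only this pose fits every beam.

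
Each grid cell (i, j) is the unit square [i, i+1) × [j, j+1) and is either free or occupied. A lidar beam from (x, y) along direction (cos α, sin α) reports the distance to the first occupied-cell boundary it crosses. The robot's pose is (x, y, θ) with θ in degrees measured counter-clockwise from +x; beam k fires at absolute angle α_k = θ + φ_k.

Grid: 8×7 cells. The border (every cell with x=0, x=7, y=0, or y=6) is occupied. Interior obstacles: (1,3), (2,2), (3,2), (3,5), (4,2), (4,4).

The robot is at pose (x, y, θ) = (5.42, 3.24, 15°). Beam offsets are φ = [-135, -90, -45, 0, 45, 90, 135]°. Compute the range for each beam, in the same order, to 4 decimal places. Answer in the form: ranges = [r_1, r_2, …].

ranges = [0.8400, 2.3190, 1.8244, 1.6357, 3.1600, 1.6228, 1.5200]

beam 1: φ=-135°, α=240°
  dir = (cos 240°, sin 240°) = (-0.5000, -0.8660); from cell (5,3)
  next x-line at t=0.8400, next y-line at t=0.2771; Δt_x=2.0000, Δt_y=1.1547
    y: enter (5,2) at t=0.2771
    x: enter (4,2) at t=0.8400 ← occupied
  → r_1 = 0.8400
beam 2: φ=-90°, α=285°
  dir = (cos 285°, sin 285°) = (0.2588, -0.9659); from cell (5,3)
  next x-line at t=2.2409, next y-line at t=0.2485; Δt_x=3.8637, Δt_y=1.0353
    y: enter (5,2) at t=0.2485
    y: enter (5,1) at t=1.2837
    x: enter (6,1) at t=2.2409
    y: enter (6,0) at t=2.3190 ← occupied
  → r_2 = 2.3190
beam 3: φ=-45°, α=330°
  dir = (cos 330°, sin 330°) = (0.8660, -0.5000); from cell (5,3)
  next x-line at t=0.6697, next y-line at t=0.4800; Δt_x=1.1547, Δt_y=2.0000
    y: enter (5,2) at t=0.4800
    x: enter (6,2) at t=0.6697
    x: enter (7,2) at t=1.8244 ← occupied
  → r_3 = 1.8244
beam 4: φ=0°, α=15°
  dir = (cos 15°, sin 15°) = (0.9659, 0.2588); from cell (5,3)
  next x-line at t=0.6005, next y-line at t=2.9364; Δt_x=1.0353, Δt_y=3.8637
    x: enter (6,3) at t=0.6005
    x: enter (7,3) at t=1.6357 ← occupied
  → r_4 = 1.6357
beam 5: φ=45°, α=60°
  dir = (cos 60°, sin 60°) = (0.5000, 0.8660); from cell (5,3)
  next x-line at t=1.1600, next y-line at t=0.8776; Δt_x=2.0000, Δt_y=1.1547
    y: enter (5,4) at t=0.8776
    x: enter (6,4) at t=1.1600
    y: enter (6,5) at t=2.0323
    x: enter (7,5) at t=3.1600 ← occupied
  → r_5 = 3.1600
beam 6: φ=90°, α=105°
  dir = (cos 105°, sin 105°) = (-0.2588, 0.9659); from cell (5,3)
  next x-line at t=1.6228, next y-line at t=0.7868; Δt_x=3.8637, Δt_y=1.0353
    y: enter (5,4) at t=0.7868
    x: enter (4,4) at t=1.6228 ← occupied
  → r_6 = 1.6228
beam 7: φ=135°, α=150°
  dir = (cos 150°, sin 150°) = (-0.8660, 0.5000); from cell (5,3)
  next x-line at t=0.4850, next y-line at t=1.5200; Δt_x=1.1547, Δt_y=2.0000
    x: enter (4,3) at t=0.4850
    y: enter (4,4) at t=1.5200 ← occupied
  → r_7 = 1.5200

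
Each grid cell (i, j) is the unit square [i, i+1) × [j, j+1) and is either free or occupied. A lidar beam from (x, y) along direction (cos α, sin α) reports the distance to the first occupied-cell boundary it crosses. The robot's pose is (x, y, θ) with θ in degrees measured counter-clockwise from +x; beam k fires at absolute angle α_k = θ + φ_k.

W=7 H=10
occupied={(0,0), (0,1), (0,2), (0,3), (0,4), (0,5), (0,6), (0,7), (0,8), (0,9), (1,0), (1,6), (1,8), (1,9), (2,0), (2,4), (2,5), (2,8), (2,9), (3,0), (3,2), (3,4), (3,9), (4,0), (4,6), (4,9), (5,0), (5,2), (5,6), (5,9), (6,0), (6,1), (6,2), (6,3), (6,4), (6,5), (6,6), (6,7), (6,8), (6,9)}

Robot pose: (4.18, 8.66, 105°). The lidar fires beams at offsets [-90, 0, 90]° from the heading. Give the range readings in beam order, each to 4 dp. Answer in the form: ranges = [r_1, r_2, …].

ranges = [1.3137, 0.3520, 1.2216]

beam 1: φ=-90°, α=15°
  d=(0.9659,0.2588)  start (4,8)  tX=0.8489 tY=1.3137  stride 1/|dx|=1.0353 1/|dy|=3.8637
    cross x-line → (5,8), t=0.8489
    cross y-line → (5,9), t=1.3137 (wall)
  → r_1 = 1.3137
beam 2: φ=0°, α=105°
  d=(-0.2588,0.9659)  start (4,8)  tX=0.6955 tY=0.3520  stride 1/|dx|=3.8637 1/|dy|=1.0353
    cross y-line → (4,9), t=0.3520 (wall)
  → r_2 = 0.3520
beam 3: φ=90°, α=195°
  d=(-0.9659,-0.2588)  start (4,8)  tX=0.1863 tY=2.5500  stride 1/|dx|=1.0353 1/|dy|=3.8637
    cross x-line → (3,8), t=0.1863
    cross x-line → (2,8), t=1.2216 (wall)
  → r_3 = 1.2216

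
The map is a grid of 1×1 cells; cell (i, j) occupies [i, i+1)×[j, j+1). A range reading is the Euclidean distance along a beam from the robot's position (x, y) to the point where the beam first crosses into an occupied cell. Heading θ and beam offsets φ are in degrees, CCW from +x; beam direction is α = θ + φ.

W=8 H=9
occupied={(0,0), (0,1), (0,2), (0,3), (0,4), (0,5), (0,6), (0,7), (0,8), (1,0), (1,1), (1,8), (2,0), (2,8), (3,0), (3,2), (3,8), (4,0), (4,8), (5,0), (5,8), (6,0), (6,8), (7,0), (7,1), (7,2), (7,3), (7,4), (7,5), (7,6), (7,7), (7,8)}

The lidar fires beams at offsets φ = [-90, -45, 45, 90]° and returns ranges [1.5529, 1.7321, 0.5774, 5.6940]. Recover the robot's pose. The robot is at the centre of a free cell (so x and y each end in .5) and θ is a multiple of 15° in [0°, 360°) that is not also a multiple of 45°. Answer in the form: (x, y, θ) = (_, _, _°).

Enumerate (i+0.5, j+0.5, θ) over the 40 free cells and 16 admissible headings. For each, cast all 4 beams and compare to the given ranges.
  (5.5, 1.5, 240°): beam 1 = 1.7321 ≠ 1.5529 ✗
  (6.5, 6.5, 60°): beam 1 = 0.5774 ≠ 1.5529 ✗
  (2.5, 2.5, 330°): beam 1 = 1.0000 ≠ 1.5529 ✗
  (3.5, 1.5, 165°): beam 1 = 0.5176 ≠ 1.5529 ✗
  …
  (2.5, 2.5, 345°): r_1=1.5529, r_2=1.7321, r_3=0.5774, r_4=5.6940 — all match ✓
Unique over the lattice → pose = (2.5, 2.5, 345°).

(x, y, θ) = (2.5, 2.5, 345°)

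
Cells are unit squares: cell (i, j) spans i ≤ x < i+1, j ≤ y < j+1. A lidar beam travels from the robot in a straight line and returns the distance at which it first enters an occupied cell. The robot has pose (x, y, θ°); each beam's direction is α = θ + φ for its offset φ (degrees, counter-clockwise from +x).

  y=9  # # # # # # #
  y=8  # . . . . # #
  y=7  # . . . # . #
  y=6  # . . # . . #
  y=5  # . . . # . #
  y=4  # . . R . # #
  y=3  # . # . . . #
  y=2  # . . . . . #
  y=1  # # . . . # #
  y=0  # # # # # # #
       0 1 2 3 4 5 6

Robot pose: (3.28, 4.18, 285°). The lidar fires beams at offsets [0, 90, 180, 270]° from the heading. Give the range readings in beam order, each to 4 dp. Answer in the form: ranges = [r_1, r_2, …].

ranges = [3.2922, 1.7807, 4.9900, 0.6955]

beam 1: φ=0°, α=285°
  dir = (cos 285°, sin 285°) = (0.2588, -0.9659); from cell (3,4)
  next x-line at t=2.7819, next y-line at t=0.1863; Δt_x=3.8637, Δt_y=1.0353
    y: enter (3,3) at t=0.1863
    y: enter (3,2) at t=1.2216
    y: enter (3,1) at t=2.2569
    x: enter (4,1) at t=2.7819
    y: enter (4,0) at t=3.2922 ← occupied
  → r_1 = 3.2922
beam 2: φ=90°, α=15°
  dir = (cos 15°, sin 15°) = (0.9659, 0.2588); from cell (3,4)
  next x-line at t=0.7454, next y-line at t=3.1682; Δt_x=1.0353, Δt_y=3.8637
    x: enter (4,4) at t=0.7454
    x: enter (5,4) at t=1.7807 ← occupied
  → r_2 = 1.7807
beam 3: φ=180°, α=105°
  dir = (cos 105°, sin 105°) = (-0.2588, 0.9659); from cell (3,4)
  next x-line at t=1.0818, next y-line at t=0.8489; Δt_x=3.8637, Δt_y=1.0353
    y: enter (3,5) at t=0.8489
    x: enter (2,5) at t=1.0818
    y: enter (2,6) at t=1.8842
    y: enter (2,7) at t=2.9195
    y: enter (2,8) at t=3.9548
    x: enter (1,8) at t=4.9455
    y: enter (1,9) at t=4.9900 ← occupied
  → r_3 = 4.9900
beam 4: φ=270°, α=195°
  dir = (cos 195°, sin 195°) = (-0.9659, -0.2588); from cell (3,4)
  next x-line at t=0.2899, next y-line at t=0.6955; Δt_x=1.0353, Δt_y=3.8637
    x: enter (2,4) at t=0.2899
    y: enter (2,3) at t=0.6955 ← occupied
  → r_4 = 0.6955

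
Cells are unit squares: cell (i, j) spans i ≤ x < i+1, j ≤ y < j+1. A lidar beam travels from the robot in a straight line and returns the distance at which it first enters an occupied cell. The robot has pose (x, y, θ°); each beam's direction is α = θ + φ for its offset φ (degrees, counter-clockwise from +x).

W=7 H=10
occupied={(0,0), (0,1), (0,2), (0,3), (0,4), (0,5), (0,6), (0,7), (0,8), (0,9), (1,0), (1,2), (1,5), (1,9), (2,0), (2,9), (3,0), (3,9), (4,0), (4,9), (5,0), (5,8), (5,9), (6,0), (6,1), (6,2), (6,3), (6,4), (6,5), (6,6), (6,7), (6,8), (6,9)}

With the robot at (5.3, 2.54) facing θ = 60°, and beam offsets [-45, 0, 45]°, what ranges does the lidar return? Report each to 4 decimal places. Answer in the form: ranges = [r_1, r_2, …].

beam 1: φ=-45°, α=15°
  direction (0.9659, 0.2588); cell (5,2); t to first gridline: x 0.7247, y 1.7773 (then +1.0353 / +3.8637)
    (6,2) via x @ 0.7247  # hit
  → r_1 = 0.7247
beam 2: φ=0°, α=60°
  direction (0.5000, 0.8660); cell (5,2); t to first gridline: x 1.4000, y 0.5312 (then +2.0000 / +1.1547)
    (5,3) via y @ 0.5312
    (6,3) via x @ 1.4000  # hit
  → r_2 = 1.4000
beam 3: φ=45°, α=105°
  direction (-0.2588, 0.9659); cell (5,2); t to first gridline: x 1.1591, y 0.4762 (then +3.8637 / +1.0353)
    (5,3) via y @ 0.4762
    (4,3) via x @ 1.1591
    (4,4) via y @ 1.5115
    (4,5) via y @ 2.5468
    (4,6) via y @ 3.5821
    (4,7) via y @ 4.6173
    (3,7) via x @ 5.0228
    (3,8) via y @ 5.6526
    (3,9) via y @ 6.6879  # hit
  → r_3 = 6.6879

ranges = [0.7247, 1.4000, 6.6879]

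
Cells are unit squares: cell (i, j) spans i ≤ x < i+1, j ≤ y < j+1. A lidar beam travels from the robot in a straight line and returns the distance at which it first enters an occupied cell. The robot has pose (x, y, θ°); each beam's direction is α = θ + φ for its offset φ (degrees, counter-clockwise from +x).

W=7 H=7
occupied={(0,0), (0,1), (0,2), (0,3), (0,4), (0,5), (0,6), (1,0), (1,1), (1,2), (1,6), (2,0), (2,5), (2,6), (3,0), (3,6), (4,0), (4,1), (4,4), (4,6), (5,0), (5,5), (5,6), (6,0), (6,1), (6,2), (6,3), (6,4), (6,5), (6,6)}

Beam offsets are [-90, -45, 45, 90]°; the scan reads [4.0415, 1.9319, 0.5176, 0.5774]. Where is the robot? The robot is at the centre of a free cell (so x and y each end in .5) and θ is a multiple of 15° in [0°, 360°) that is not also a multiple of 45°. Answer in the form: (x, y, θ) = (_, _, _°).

Enumerate (i+0.5, j+0.5, θ) over the 19 free cells and 16 admissible headings. For each, cast all 4 beams and compare to the given ranges.
  (3.5, 5.5, 285°): beam 1 = 0.5176 ≠ 4.0415 ✗
  (3.5, 5.5, 330°): beam 1 = 3.0000 ≠ 4.0415 ✗
  (3.5, 5.5, 75°): beam 1 = 1.5529 ≠ 4.0415 ✗
  (4.5, 3.5, 15°): beam 1 = 1.5529 ≠ 4.0415 ✗
  (4.5, 2.5, 240°): beam 2 = 2.5882 ≠ 1.9319 ✗
  …
  (5.5, 3.5, 300°): r_1=4.0415, r_2=1.9319, r_3=0.5176, r_4=0.5774 — all match ✓
Only this pose fits every beam.

(x, y, θ) = (5.5, 3.5, 300°)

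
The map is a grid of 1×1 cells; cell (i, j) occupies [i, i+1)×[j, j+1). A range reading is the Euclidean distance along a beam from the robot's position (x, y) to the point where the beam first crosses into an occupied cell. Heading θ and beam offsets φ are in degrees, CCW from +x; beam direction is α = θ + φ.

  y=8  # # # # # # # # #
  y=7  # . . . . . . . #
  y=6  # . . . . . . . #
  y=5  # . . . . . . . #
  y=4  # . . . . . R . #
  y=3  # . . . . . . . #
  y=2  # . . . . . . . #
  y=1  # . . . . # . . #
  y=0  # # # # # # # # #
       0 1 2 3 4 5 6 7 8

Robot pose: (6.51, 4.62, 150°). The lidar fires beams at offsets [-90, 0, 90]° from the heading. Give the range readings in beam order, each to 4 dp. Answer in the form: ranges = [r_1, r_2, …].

beam 1: φ=-90°, α=60°
  cosα=0.5000 sinα=0.8660 | (6,4) | tMaxX 0.9800 tMaxY 0.4388 | tΔX 2.0000 tΔY 1.1547
    t=0.4388 [y] (6,5)
    t=0.9800 [x] (7,5)
    t=1.5935 [y] (7,6)
    t=2.7482 [y] (7,7)
    t=2.9800 [x] (8,7) — stop
  → r_1 = 2.9800
beam 2: φ=0°, α=150°
  cosα=-0.8660 sinα=0.5000 | (6,4) | tMaxX 0.5889 tMaxY 0.7600 | tΔX 1.1547 tΔY 2.0000
    t=0.5889 [x] (5,4)
    t=0.7600 [y] (5,5)
    t=1.7436 [x] (4,5)
    t=2.7600 [y] (4,6)
    t=2.8983 [x] (3,6)
    t=4.0530 [x] (2,6)
    t=4.7600 [y] (2,7)
    t=5.2077 [x] (1,7)
    t=6.3624 [x] (0,7) — stop
  → r_2 = 6.3624
beam 3: φ=90°, α=240°
  cosα=-0.5000 sinα=-0.8660 | (6,4) | tMaxX 1.0200 tMaxY 0.7159 | tΔX 2.0000 tΔY 1.1547
    t=0.7159 [y] (6,3)
    t=1.0200 [x] (5,3)
    t=1.8706 [y] (5,2)
    t=3.0200 [x] (4,2)
    t=3.0253 [y] (4,1)
    t=4.1800 [y] (4,0) — stop
  → r_3 = 4.1800

ranges = [2.9800, 6.3624, 4.1800]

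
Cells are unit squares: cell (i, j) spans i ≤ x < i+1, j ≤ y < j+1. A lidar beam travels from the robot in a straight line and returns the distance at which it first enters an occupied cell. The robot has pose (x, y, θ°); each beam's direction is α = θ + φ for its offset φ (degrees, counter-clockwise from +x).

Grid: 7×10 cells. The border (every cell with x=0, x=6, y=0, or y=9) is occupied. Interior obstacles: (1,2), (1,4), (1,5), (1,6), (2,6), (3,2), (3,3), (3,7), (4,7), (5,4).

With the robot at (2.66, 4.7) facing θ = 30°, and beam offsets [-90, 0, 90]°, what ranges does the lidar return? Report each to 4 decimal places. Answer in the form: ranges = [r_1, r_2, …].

ranges = [0.8083, 3.8567, 1.3200]

beam 1: φ=-90°, α=300°
  d=(0.5000,-0.8660)  start (2,4)  tX=0.6800 tY=0.8083  stride 1/|dx|=2.0000 1/|dy|=1.1547
    cross x-line → (3,4), t=0.6800
    cross y-line → (3,3), t=0.8083 (wall)
  → r_1 = 0.8083
beam 2: φ=0°, α=30°
  d=(0.8660,0.5000)  start (2,4)  tX=0.3926 tY=0.6000  stride 1/|dx|=1.1547 1/|dy|=2.0000
    cross x-line → (3,4), t=0.3926
    cross y-line → (3,5), t=0.6000
    cross x-line → (4,5), t=1.5473
    cross y-line → (4,6), t=2.6000
    cross x-line → (5,6), t=2.7020
    cross x-line → (6,6), t=3.8567 (wall)
  → r_2 = 3.8567
beam 3: φ=90°, α=120°
  d=(-0.5000,0.8660)  start (2,4)  tX=1.3200 tY=0.3464  stride 1/|dx|=2.0000 1/|dy|=1.1547
    cross y-line → (2,5), t=0.3464
    cross x-line → (1,5), t=1.3200 (wall)
  → r_3 = 1.3200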